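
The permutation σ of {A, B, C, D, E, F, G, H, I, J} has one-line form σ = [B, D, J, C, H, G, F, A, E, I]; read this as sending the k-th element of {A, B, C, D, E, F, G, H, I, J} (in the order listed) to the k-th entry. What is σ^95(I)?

J

Tracing I → E → … returns to I after 8 steps, so I lies in an 8-cycle (A B D C J I E H).
Powers repeat with period 8 on this cycle, and 95 mod 8 = 7, so σ^95(I) = σ^7(I).
Advancing 7 steps from I: I → E → H → A → B → D → C → J.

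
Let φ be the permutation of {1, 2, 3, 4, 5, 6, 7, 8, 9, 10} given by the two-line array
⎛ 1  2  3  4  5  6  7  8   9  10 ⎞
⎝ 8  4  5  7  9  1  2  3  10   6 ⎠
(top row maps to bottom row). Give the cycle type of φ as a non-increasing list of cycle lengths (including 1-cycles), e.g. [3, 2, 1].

The disjoint cycles are (1, 8, 3, 5, 9, 10, 6)(2, 4, 7), with lengths 7, 3 in non-increasing order.

[7, 3]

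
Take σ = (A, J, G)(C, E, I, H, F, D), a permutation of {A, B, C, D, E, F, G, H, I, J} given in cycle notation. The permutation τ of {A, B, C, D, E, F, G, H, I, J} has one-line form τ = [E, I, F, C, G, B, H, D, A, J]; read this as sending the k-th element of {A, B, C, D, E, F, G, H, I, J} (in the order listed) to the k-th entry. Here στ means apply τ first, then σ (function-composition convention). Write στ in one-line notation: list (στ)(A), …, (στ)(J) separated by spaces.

(στ)(x) = σ(τ(x)). Computing each image: σ(τ(A)) = σ(E) = I, σ(τ(B)) = σ(I) = H, σ(τ(C)) = σ(F) = D, σ(τ(D)) = σ(C) = E, σ(τ(E)) = σ(G) = A, σ(τ(F)) = σ(B) = B, σ(τ(G)) = σ(H) = F, σ(τ(H)) = σ(D) = C, σ(τ(I)) = σ(A) = J, σ(τ(J)) = σ(J) = G.
Hence στ = [I H D E A B F C J G].

I H D E A B F C J G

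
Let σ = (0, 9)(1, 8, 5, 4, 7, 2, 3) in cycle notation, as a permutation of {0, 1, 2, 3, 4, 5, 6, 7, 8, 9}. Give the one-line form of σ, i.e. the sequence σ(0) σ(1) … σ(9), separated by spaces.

9 8 3 1 7 4 6 2 5 0

Image by image: 0→9, 1→8, 2→3, 3→1, 4→7, 5→4, 6→6, 7→2, 8→5, 9→0.
Listing these in domain order gives 9 8 3 1 7 4 6 2 5 0.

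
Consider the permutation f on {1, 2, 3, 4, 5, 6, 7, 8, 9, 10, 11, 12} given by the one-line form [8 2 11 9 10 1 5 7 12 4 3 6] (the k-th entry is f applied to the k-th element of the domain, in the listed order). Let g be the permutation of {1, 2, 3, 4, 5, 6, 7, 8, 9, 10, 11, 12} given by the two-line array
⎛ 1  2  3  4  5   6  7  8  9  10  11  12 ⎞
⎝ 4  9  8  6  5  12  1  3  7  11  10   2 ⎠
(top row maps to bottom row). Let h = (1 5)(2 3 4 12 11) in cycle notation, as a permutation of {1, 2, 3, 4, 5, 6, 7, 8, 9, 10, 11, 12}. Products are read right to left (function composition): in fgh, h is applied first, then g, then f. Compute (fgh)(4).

Chase 4: h(4) = 12; g(12) = 2; f(2) = 2. Hence (fgh)(4) = 2.

2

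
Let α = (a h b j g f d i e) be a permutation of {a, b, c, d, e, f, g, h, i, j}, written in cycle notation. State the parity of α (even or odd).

The cycle lengths are 9, 1.
A cycle is odd iff its length is even; α has 0 even-length cycles, so sgn(α) = (−1)^0 and α is even.

even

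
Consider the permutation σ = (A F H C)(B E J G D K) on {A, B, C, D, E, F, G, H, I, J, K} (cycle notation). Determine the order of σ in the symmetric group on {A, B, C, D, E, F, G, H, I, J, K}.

The disjoint cycles have lengths 6, 4, 1.
The order is lcm(6, 4) = 12.

12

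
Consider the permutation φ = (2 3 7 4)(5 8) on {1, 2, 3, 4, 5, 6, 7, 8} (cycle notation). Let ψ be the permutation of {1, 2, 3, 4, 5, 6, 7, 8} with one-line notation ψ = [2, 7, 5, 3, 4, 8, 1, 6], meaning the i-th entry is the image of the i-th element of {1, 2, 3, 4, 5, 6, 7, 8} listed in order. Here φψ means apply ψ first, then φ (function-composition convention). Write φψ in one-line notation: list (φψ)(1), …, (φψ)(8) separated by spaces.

(φψ)(x) = φ(ψ(x)). Computing each image: φ(ψ(1)) = φ(2) = 3, φ(ψ(2)) = φ(7) = 4, φ(ψ(3)) = φ(5) = 8, φ(ψ(4)) = φ(3) = 7, φ(ψ(5)) = φ(4) = 2, φ(ψ(6)) = φ(8) = 5, φ(ψ(7)) = φ(1) = 1, φ(ψ(8)) = φ(6) = 6.
Hence φψ = [3 4 8 7 2 5 1 6].

3 4 8 7 2 5 1 6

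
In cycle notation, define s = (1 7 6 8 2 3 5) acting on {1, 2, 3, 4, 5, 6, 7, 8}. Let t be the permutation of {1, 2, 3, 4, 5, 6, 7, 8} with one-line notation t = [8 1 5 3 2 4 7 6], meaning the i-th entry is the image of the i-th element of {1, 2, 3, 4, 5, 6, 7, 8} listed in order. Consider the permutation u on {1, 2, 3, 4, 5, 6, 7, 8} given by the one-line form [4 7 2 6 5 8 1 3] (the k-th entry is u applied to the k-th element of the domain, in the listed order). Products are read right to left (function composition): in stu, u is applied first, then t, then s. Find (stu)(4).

Chase 4: u(4) = 6; t(6) = 4; s(4) = 4. Hence (stu)(4) = 4.

4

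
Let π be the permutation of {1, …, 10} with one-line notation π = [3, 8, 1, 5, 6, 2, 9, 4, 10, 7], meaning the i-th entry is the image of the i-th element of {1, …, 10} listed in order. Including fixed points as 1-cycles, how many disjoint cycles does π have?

3

The cycle decomposition is (1 3)(2 8 4 5 6)(7 9 10), which has 3 cycles (counting 1-cycles).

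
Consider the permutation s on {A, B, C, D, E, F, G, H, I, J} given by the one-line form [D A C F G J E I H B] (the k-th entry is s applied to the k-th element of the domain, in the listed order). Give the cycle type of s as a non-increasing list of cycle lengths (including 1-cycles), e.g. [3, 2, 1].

The disjoint cycles are (A D F J B)(C)(E G)(H I), with lengths 5, 2, 2, 1 in non-increasing order.

[5, 2, 2, 1]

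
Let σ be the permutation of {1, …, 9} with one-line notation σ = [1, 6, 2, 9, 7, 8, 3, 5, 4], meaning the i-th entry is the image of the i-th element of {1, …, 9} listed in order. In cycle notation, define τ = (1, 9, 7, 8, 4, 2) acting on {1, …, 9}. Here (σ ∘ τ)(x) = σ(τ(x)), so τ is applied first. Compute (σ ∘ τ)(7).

(σ ∘ τ)(7) = σ(τ(7)). τ(7) = 8, then σ(8) = 5. So (σ ∘ τ)(7) = 5.

5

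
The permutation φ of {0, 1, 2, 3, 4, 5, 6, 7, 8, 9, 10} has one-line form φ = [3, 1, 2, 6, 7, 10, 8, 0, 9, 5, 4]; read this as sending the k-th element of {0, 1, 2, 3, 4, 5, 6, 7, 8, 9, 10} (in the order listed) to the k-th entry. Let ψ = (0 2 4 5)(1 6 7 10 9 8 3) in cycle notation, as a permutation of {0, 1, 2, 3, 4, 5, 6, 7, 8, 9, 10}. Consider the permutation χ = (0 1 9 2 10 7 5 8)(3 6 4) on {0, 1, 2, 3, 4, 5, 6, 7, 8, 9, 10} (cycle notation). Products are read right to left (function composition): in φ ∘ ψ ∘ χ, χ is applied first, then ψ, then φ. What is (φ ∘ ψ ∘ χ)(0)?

8

Chase 0: χ(0) = 1; ψ(1) = 6; φ(6) = 8. Hence (φ ∘ ψ ∘ χ)(0) = 8.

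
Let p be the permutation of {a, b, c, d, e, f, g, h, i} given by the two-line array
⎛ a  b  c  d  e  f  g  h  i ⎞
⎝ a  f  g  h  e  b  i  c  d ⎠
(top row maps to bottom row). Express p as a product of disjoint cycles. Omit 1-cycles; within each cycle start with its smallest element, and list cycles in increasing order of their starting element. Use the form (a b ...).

Start at b and follow images: b → f → b, giving the cycle (b f).
Continuing from each remaining unvisited element yields (b f)(c g i d h).

(b f)(c g i d h)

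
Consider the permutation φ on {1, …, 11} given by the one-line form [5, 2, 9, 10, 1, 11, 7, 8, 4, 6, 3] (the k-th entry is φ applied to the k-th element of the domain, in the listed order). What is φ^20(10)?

11

Tracing 10 → 6 → … returns to 10 after 6 steps, so 10 lies in a 6-cycle (3, 9, 4, 10, 6, 11).
On a 6-cycle, φ^6 is the identity, so φ^20 = φ^2 there (20 ≡ 2 mod 6).
Advancing 2 steps from 10: 10 → 6 → 11.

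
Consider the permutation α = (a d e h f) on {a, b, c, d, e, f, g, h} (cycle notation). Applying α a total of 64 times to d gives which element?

d lies in the 5-cycle (a d e h f).
Powers repeat with period 5 on this cycle, and 64 mod 5 = 4, so α^64(d) = α^4(d).
Stepping 4 places around the cycle: d → e → h → f → a.

a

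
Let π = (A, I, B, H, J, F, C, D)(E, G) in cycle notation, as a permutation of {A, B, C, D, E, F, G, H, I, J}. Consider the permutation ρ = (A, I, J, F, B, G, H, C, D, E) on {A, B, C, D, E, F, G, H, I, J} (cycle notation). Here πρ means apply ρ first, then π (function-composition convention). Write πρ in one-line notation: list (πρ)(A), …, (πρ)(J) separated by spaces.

(πρ)(x) = π(ρ(x)). Computing each image: π(ρ(A)) = π(I) = B, π(ρ(B)) = π(G) = E, π(ρ(C)) = π(D) = A, π(ρ(D)) = π(E) = G, π(ρ(E)) = π(A) = I, π(ρ(F)) = π(B) = H, π(ρ(G)) = π(H) = J, π(ρ(H)) = π(C) = D, π(ρ(I)) = π(J) = F, π(ρ(J)) = π(F) = C.
Hence πρ = [B E A G I H J D F C].

B E A G I H J D F C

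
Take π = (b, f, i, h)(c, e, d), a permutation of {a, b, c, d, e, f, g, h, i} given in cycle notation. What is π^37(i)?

h

i lies in the 4-cycle (b, f, i, h).
Since the cycle has length 4, π^37 acts on it the same as π^1 (37 mod 4 = 1).
Stepping 1 place around the cycle: i → h.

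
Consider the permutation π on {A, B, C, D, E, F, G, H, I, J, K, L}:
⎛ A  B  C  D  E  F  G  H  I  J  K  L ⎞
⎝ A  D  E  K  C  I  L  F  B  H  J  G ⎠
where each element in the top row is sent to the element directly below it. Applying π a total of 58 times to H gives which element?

Tracing H → F → … returns to H after 7 steps, so H lies in a 7-cycle (B, D, K, J, H, F, I).
On a 7-cycle, π^7 is the identity, so π^58 = π^2 there (58 ≡ 2 mod 7).
Stepping 2 places around the cycle: H → F → I.

I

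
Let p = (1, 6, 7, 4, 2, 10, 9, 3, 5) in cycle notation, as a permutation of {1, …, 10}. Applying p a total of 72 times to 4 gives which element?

4

4 lies in the 9-cycle (1, 6, 7, 4, 2, 10, 9, 3, 5).
On a 9-cycle, p^9 is the identity, so p^72 = p^0 there (72 ≡ 0 mod 9).
So p^72(4) = 4.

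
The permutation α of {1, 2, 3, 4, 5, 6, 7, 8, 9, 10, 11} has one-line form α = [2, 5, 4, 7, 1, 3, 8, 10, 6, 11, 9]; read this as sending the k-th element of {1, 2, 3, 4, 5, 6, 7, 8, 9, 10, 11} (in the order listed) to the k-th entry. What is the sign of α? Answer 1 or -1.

-1

In disjoint-cycle form the cycle lengths are 8, 3.
A cycle is odd iff its length is even; α has 1 even-length cycle, so sgn(α) = (−1)^1 and α is odd.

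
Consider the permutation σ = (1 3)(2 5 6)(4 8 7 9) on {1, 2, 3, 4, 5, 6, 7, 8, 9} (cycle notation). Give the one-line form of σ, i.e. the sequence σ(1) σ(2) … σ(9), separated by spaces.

Image by image: 1→3, 2→5, 3→1, 4→8, 5→6, 6→2, 7→9, 8→7, 9→4.
So the one-line form is 3 5 1 8 6 2 9 7 4.

3 5 1 8 6 2 9 7 4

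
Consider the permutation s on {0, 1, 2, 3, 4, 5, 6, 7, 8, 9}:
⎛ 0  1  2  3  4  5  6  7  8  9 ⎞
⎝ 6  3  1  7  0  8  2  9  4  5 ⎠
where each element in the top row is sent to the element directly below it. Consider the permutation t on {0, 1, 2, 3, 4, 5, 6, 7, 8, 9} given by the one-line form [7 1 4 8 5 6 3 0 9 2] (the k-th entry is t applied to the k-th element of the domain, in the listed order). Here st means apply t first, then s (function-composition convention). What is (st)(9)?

(st)(9) = s(t(9)). t(9) = 2, then s(2) = 1. So (st)(9) = 1.

1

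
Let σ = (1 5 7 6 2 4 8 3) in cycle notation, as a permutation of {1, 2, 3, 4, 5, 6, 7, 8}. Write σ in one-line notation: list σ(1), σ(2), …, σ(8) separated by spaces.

5 4 1 8 7 2 6 3

Reading each image from the cycles: 1↦5, 2↦4, 3↦1, 4↦8, 5↦7, 6↦2, 7↦6, 8↦3.
Listing these in domain order gives 5 4 1 8 7 2 6 3.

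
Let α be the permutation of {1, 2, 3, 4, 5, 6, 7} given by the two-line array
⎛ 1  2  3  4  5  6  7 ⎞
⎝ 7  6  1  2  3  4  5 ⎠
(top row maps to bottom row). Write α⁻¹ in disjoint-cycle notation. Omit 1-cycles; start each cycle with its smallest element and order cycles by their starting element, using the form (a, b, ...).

(1, 3, 5, 7)(2, 4, 6)

First write α in disjoint cycles: (1, 7, 5, 3)(2, 6, 4).
Reversing each cycle (and rotating so the smallest element leads) gives α⁻¹ = (1, 3, 5, 7)(2, 4, 6).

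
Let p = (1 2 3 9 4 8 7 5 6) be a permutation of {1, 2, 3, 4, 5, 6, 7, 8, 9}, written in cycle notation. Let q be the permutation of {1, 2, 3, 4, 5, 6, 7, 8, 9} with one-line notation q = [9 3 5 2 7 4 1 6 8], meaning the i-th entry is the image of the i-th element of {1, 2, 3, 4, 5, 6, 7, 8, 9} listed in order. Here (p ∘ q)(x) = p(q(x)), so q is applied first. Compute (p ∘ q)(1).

4

First apply q: q(1) = 9, then p(9) = 4. Thus (p ∘ q)(1) = 4.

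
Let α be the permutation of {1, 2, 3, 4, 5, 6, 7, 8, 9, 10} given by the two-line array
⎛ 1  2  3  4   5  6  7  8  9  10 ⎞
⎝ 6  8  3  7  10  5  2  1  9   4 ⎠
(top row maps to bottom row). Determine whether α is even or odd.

odd

In disjoint-cycle form the cycle lengths are 8, 1, 1.
A cycle is odd iff its length is even; α has 1 even-length cycle, so sgn(α) = (−1)^1 and α is odd.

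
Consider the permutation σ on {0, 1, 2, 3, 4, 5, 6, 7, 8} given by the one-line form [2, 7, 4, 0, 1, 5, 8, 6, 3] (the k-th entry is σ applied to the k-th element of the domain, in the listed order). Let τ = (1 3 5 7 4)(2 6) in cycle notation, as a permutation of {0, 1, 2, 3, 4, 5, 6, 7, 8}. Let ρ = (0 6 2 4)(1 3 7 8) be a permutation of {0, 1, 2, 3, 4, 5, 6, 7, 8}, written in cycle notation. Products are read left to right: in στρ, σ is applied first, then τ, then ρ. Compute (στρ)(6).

1

Apply the permutations in order: σ(6) = 8, then τ(8) = 8, then ρ(8) = 1. So (στρ)(6) = 1.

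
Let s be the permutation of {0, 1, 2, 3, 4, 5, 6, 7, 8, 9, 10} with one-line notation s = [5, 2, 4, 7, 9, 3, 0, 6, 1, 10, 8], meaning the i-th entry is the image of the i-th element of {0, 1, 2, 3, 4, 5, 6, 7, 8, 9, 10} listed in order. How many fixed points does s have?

0

No element satisfies s(x) = x, so there are 0 fixed points.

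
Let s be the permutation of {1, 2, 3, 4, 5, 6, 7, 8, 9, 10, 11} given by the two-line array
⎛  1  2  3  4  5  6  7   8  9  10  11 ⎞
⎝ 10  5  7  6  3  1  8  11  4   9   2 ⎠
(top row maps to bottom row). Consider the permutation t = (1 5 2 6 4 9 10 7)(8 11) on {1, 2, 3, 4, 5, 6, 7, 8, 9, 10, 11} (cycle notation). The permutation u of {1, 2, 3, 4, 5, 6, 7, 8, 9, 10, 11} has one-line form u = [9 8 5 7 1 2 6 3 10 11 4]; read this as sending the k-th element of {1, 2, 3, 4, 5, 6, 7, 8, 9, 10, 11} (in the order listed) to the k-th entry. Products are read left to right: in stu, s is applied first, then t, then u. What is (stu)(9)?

Apply the permutations in order: s(9) = 4, then t(4) = 9, then u(9) = 10. So (stu)(9) = 10.

10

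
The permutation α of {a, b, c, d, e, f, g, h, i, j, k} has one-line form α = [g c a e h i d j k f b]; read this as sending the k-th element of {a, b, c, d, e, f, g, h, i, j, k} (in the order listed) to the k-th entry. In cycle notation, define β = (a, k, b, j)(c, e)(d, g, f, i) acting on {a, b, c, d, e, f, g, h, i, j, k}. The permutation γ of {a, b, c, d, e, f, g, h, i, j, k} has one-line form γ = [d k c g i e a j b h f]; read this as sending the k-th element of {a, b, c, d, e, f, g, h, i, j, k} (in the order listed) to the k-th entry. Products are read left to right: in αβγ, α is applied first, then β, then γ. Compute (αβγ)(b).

Apply the permutations in order: α(b) = c, then β(c) = e, then γ(e) = i. So (αβγ)(b) = i.

i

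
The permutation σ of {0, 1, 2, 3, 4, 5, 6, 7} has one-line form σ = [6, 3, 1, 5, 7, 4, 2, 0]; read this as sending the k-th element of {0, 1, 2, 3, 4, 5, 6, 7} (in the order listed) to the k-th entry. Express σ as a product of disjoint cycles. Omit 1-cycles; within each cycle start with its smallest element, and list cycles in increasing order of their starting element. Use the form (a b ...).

(0 6 2 1 3 5 4 7)

From 0: 0 → 6 → 2 → 1 → 3 → 5 → 4 → 7 → 0, closing the cycle (0 6 2 1 3 5 4 7).
Repeating from the next unused element and collecting all non-trivial cycles gives (0 6 2 1 3 5 4 7).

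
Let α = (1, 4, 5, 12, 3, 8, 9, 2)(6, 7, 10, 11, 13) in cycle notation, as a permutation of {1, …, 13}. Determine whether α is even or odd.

The cycle lengths are 8, 5.
A cycle is odd iff its length is even; α has 1 even-length cycle, so sgn(α) = (−1)^1 and α is odd.

odd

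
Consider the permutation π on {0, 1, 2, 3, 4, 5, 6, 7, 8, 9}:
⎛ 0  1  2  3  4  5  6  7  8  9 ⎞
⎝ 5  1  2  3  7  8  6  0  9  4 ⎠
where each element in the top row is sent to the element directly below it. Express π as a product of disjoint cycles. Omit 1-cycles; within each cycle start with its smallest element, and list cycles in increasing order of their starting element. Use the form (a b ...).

(0 5 8 9 4 7)

Start at 0 and follow images: 0 → 5 → 8 → 9 → 4 → 7 → 0, giving the cycle (0 5 8 9 4 7).
Repeating from the next unused element and collecting all non-trivial cycles gives (0 5 8 9 4 7).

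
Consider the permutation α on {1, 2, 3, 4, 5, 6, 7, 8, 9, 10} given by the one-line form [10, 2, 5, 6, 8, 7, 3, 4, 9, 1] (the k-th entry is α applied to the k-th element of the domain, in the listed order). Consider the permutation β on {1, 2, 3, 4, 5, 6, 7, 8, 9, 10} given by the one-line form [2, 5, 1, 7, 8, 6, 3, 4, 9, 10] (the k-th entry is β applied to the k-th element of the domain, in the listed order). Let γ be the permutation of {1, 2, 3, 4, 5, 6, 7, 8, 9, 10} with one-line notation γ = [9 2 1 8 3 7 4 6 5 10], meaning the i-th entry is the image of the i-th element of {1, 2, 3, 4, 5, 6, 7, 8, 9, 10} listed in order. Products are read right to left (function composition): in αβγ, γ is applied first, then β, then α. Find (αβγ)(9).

Apply the permutations in order: γ(9) = 5, then β(5) = 8, then α(8) = 4. So (αβγ)(9) = 4.

4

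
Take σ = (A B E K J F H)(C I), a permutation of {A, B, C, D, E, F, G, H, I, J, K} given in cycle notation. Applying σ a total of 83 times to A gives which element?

H

A lies in the 7-cycle (A B E K J F H).
On a 7-cycle, σ^7 is the identity, so σ^83 = σ^6 there (83 ≡ 6 mod 7).
Advancing 6 steps from A: A → B → E → K → J → F → H.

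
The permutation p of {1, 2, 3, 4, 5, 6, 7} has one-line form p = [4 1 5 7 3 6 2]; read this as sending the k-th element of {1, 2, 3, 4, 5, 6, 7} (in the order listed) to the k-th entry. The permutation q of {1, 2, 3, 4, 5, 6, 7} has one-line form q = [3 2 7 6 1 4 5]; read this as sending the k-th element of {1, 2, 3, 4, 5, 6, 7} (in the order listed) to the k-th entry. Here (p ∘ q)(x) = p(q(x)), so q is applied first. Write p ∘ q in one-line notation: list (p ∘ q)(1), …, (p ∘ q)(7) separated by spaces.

(p ∘ q)(x) = p(q(x)). Computing each image: p(q(1)) = p(3) = 5, p(q(2)) = p(2) = 1, p(q(3)) = p(7) = 2, p(q(4)) = p(6) = 6, p(q(5)) = p(1) = 4, p(q(6)) = p(4) = 7, p(q(7)) = p(5) = 3.
Hence p ∘ q = [5 1 2 6 4 7 3].

5 1 2 6 4 7 3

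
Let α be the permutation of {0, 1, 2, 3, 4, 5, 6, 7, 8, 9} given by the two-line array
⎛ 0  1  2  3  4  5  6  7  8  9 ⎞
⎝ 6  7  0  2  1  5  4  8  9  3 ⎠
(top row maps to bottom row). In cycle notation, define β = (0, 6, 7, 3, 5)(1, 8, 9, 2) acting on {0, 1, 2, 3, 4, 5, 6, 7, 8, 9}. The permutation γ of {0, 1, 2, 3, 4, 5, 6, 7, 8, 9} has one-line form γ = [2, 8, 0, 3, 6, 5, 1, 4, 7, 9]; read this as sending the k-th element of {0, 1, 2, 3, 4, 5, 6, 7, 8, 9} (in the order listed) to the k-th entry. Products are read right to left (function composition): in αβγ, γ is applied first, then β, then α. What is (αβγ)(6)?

9

(αβγ)(6) = α(β(γ(6))). γ(6) = 1, then β(1) = 8, then α(8) = 9, so the result is 9.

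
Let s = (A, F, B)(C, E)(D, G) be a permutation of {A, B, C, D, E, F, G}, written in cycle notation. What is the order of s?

6

The disjoint cycles have lengths 3, 2, 2.
Since disjoint cycles commute, ord(s) = lcm(3, 2, 2) = 6.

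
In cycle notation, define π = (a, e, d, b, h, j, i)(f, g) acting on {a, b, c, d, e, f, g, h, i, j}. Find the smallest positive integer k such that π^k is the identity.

The cycle type of π is (7, 2, 1).
The order of π is the least common multiple of its cycle lengths: lcm(7, 2) = 14.

14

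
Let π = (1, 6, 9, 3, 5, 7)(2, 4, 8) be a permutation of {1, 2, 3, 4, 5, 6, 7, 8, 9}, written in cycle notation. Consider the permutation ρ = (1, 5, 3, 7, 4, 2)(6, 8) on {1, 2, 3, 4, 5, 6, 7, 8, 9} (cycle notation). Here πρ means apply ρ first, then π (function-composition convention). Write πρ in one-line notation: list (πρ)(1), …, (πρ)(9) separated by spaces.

7 6 1 4 5 2 8 9 3

For each element, apply ρ then π: 1 → 5 → 7; 2 → 1 → 6; 3 → 7 → 1; 4 → 2 → 4; 5 → 3 → 5; 6 → 8 → 2; 7 → 4 → 8; 8 → 6 → 9; 9 → 9 → 3.
Collecting the images, πρ = [7 6 1 4 5 2 8 9 3].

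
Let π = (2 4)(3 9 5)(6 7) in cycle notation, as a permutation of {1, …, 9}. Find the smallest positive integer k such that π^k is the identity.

6

The disjoint cycles have lengths 3, 2, 2, 1, 1.
The order is lcm(3, 2, 2) = 6.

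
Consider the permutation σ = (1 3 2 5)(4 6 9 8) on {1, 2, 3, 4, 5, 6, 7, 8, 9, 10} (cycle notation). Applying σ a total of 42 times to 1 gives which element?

1 lies in the 4-cycle (1 3 2 5).
On a 4-cycle, σ^4 is the identity, so σ^42 = σ^2 there (42 ≡ 2 mod 4).
Stepping 2 places around the cycle: 1 → 3 → 2.

2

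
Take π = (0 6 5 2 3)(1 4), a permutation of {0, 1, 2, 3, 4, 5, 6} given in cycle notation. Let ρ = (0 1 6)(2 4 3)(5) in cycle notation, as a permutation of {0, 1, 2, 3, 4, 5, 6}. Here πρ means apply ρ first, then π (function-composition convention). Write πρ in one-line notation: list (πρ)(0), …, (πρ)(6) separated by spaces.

(πρ)(x) = π(ρ(x)). Computing each image: π(ρ(0)) = π(1) = 4, π(ρ(1)) = π(6) = 5, π(ρ(2)) = π(4) = 1, π(ρ(3)) = π(2) = 3, π(ρ(4)) = π(3) = 0, π(ρ(5)) = π(5) = 2, π(ρ(6)) = π(0) = 6.
Hence πρ = [4 5 1 3 0 2 6].

4 5 1 3 0 2 6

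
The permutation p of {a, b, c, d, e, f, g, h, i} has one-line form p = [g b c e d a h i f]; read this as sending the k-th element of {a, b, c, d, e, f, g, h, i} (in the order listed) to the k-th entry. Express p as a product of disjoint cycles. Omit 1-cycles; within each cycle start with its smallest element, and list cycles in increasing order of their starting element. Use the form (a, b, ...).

Iterating p from a gives a → g → h → i → f → a; that is the 5-cycle (a, g, h, i, f).
Continuing from each remaining unvisited element yields (a, g, h, i, f)(d, e).

(a, g, h, i, f)(d, e)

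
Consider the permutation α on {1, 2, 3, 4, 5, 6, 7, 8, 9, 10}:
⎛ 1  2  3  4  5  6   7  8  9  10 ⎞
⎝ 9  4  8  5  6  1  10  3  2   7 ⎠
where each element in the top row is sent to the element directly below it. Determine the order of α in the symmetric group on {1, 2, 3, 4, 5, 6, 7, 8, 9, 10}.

6

Decomposing into disjoint cycles gives cycle lengths 6, 2, 2.
The order is lcm(6, 2, 2) = 6.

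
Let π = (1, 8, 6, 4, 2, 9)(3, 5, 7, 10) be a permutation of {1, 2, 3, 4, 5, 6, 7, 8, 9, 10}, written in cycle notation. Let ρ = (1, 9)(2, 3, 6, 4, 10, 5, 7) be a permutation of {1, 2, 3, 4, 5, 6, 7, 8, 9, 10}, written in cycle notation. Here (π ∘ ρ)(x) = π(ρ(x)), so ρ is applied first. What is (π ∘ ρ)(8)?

6

First apply ρ: ρ(8) = 8, then π(8) = 6. Thus (π ∘ ρ)(8) = 6.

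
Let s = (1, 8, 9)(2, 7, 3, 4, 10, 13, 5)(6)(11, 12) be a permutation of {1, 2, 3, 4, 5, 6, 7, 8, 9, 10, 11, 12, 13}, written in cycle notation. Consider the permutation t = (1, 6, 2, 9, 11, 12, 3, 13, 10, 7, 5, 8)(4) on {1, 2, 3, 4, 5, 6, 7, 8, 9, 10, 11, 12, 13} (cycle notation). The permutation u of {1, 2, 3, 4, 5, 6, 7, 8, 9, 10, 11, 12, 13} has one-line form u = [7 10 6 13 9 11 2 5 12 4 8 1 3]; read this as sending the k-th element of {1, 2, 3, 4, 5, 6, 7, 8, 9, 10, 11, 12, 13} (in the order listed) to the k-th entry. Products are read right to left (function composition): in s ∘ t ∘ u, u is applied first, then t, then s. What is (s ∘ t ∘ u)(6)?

11

Apply the permutations in order: u(6) = 11, then t(11) = 12, then s(12) = 11. So (s ∘ t ∘ u)(6) = 11.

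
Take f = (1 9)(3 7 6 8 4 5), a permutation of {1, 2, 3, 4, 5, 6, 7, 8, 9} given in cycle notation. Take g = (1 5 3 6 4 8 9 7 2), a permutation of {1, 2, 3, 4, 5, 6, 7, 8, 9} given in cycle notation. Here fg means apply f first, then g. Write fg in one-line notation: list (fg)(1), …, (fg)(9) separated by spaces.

7 1 2 3 6 9 4 8 5

(fg)(x) = g(f(x)). Computing each image: g(f(1)) = g(9) = 7, g(f(2)) = g(2) = 1, g(f(3)) = g(7) = 2, g(f(4)) = g(5) = 3, g(f(5)) = g(3) = 6, g(f(6)) = g(8) = 9, g(f(7)) = g(6) = 4, g(f(8)) = g(4) = 8, g(f(9)) = g(1) = 5.
Hence fg = [7 1 2 3 6 9 4 8 5].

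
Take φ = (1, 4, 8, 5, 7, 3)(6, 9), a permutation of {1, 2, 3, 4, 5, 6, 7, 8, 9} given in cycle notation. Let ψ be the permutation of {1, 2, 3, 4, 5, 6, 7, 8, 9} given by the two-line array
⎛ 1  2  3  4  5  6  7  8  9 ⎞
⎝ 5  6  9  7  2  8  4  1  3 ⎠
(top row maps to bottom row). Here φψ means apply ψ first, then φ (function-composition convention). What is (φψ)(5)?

2

(φψ)(5) = φ(ψ(5)). ψ(5) = 2, then φ(2) = 2. So (φψ)(5) = 2.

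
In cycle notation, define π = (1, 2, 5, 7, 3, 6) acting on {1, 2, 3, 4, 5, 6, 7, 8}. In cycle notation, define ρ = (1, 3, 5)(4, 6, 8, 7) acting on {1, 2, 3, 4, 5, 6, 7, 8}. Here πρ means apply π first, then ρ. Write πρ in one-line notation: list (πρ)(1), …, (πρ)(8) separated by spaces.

(πρ)(x) = ρ(π(x)). Computing each image: ρ(π(1)) = ρ(2) = 2, ρ(π(2)) = ρ(5) = 1, ρ(π(3)) = ρ(6) = 8, ρ(π(4)) = ρ(4) = 6, ρ(π(5)) = ρ(7) = 4, ρ(π(6)) = ρ(1) = 3, ρ(π(7)) = ρ(3) = 5, ρ(π(8)) = ρ(8) = 7.
Hence πρ = [2 1 8 6 4 3 5 7].

2 1 8 6 4 3 5 7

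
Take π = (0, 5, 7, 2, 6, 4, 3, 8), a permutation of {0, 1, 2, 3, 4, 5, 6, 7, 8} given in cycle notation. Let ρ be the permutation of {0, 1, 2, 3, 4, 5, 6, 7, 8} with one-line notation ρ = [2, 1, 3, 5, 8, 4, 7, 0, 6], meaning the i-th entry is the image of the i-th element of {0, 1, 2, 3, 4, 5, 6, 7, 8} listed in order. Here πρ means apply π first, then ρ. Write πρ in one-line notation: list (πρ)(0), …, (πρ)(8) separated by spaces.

For each element, apply π then ρ: 0 → 5 → 4; 1 → 1 → 1; 2 → 6 → 7; 3 → 8 → 6; 4 → 3 → 5; 5 → 7 → 0; 6 → 4 → 8; 7 → 2 → 3; 8 → 0 → 2.
Collecting the images, πρ = [4 1 7 6 5 0 8 3 2].

4 1 7 6 5 0 8 3 2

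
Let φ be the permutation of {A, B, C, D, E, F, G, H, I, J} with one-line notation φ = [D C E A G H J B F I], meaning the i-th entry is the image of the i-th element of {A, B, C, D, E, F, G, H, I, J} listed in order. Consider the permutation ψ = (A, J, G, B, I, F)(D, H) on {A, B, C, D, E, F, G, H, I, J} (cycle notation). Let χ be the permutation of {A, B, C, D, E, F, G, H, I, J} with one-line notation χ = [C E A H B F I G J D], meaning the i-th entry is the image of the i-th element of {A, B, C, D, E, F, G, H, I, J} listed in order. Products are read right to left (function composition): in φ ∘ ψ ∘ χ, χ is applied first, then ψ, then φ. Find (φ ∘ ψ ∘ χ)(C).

I

(φ ∘ ψ ∘ χ)(C) = φ(ψ(χ(C))). χ(C) = A, then ψ(A) = J, then φ(J) = I, so the result is I.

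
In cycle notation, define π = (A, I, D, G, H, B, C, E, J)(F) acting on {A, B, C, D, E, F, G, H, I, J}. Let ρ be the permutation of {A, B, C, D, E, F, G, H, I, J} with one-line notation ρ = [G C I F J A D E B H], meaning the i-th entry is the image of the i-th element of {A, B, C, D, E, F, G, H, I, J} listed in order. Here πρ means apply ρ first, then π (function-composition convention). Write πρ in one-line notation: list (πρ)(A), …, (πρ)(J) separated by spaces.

(πρ)(x) = π(ρ(x)). Computing each image: π(ρ(A)) = π(G) = H, π(ρ(B)) = π(C) = E, π(ρ(C)) = π(I) = D, π(ρ(D)) = π(F) = F, π(ρ(E)) = π(J) = A, π(ρ(F)) = π(A) = I, π(ρ(G)) = π(D) = G, π(ρ(H)) = π(E) = J, π(ρ(I)) = π(B) = C, π(ρ(J)) = π(H) = B.
Hence πρ = [H E D F A I G J C B].

H E D F A I G J C B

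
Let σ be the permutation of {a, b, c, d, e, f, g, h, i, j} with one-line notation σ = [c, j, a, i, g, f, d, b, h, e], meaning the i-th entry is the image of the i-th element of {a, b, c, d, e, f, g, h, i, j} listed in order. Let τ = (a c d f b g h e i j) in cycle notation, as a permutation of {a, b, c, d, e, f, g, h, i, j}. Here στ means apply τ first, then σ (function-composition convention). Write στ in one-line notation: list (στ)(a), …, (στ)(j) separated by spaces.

(στ)(x) = σ(τ(x)). Computing each image: σ(τ(a)) = σ(c) = a, σ(τ(b)) = σ(g) = d, σ(τ(c)) = σ(d) = i, σ(τ(d)) = σ(f) = f, σ(τ(e)) = σ(i) = h, σ(τ(f)) = σ(b) = j, σ(τ(g)) = σ(h) = b, σ(τ(h)) = σ(e) = g, σ(τ(i)) = σ(j) = e, σ(τ(j)) = σ(a) = c.
Hence στ = [a d i f h j b g e c].

a d i f h j b g e c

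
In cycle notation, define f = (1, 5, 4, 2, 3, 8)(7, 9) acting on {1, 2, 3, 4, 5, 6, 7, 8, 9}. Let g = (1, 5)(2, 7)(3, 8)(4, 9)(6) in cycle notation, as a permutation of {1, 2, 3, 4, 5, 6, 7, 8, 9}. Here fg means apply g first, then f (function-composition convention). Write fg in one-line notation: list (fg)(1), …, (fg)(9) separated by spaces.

4 9 1 7 5 6 3 8 2

(fg)(x) = f(g(x)). Computing each image: f(g(1)) = f(5) = 4, f(g(2)) = f(7) = 9, f(g(3)) = f(8) = 1, f(g(4)) = f(9) = 7, f(g(5)) = f(1) = 5, f(g(6)) = f(6) = 6, f(g(7)) = f(2) = 3, f(g(8)) = f(3) = 8, f(g(9)) = f(4) = 2.
Hence fg = [4 9 1 7 5 6 3 8 2].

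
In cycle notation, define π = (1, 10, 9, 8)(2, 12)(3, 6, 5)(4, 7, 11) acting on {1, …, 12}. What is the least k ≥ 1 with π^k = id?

The disjoint cycles have lengths 4, 3, 3, 2.
The order is lcm(4, 3, 3, 2) = 12.

12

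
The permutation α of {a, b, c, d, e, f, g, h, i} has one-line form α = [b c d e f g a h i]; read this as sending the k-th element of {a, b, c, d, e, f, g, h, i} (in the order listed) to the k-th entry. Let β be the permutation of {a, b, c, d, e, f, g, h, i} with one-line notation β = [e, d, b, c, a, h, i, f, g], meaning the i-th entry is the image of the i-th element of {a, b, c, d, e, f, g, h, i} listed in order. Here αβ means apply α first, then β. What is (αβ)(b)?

b

α(b) = c, then β(c) = b; composing gives (αβ)(b) = b.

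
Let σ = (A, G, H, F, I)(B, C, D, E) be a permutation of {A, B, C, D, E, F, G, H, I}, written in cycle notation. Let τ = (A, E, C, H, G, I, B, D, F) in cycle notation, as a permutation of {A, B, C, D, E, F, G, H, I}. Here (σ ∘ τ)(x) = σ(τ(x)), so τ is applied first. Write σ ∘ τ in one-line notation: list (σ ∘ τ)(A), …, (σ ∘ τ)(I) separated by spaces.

Chase each element through τ then σ: A → E → B; B → D → E; C → H → F; D → F → I; E → C → D; F → A → G; G → I → A; H → G → H; I → B → C.
Collecting the images, σ ∘ τ = [B E F I D G A H C].

B E F I D G A H C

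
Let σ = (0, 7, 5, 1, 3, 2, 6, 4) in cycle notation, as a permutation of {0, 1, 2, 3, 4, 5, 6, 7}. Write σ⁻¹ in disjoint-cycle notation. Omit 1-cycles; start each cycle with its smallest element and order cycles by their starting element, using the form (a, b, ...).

If σ sends a → b within a cycle, σ⁻¹ sends b → a; equivalently, reverse each cycle.
After reversing and putting each cycle's least element first, σ⁻¹ = (0, 4, 6, 2, 3, 1, 5, 7).

(0, 4, 6, 2, 3, 1, 5, 7)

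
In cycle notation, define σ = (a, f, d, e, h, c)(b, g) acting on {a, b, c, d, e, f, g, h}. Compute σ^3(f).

h

f lies in the 6-cycle (a, f, d, e, h, c).
Advancing 3 steps from f: f → d → e → h.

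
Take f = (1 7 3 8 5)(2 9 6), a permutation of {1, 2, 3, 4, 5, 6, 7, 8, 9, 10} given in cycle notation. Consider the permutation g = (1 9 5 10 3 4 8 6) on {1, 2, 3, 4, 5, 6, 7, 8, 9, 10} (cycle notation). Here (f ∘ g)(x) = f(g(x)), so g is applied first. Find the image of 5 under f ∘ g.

10

g(5) = 10, then f(10) = 10; composing gives (f ∘ g)(5) = 10.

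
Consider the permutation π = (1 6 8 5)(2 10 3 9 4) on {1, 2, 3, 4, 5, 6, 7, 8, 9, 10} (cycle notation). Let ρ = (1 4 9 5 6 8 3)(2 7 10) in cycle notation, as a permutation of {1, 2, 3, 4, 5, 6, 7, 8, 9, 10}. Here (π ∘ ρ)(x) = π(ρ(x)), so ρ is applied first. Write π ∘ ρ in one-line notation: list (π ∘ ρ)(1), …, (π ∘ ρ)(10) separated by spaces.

2 7 6 4 8 5 3 9 1 10

(π ∘ ρ)(x) = π(ρ(x)). Computing each image: π(ρ(1)) = π(4) = 2, π(ρ(2)) = π(7) = 7, π(ρ(3)) = π(1) = 6, π(ρ(4)) = π(9) = 4, π(ρ(5)) = π(6) = 8, π(ρ(6)) = π(8) = 5, π(ρ(7)) = π(10) = 3, π(ρ(8)) = π(3) = 9, π(ρ(9)) = π(5) = 1, π(ρ(10)) = π(2) = 10.
Hence π ∘ ρ = [2 7 6 4 8 5 3 9 1 10].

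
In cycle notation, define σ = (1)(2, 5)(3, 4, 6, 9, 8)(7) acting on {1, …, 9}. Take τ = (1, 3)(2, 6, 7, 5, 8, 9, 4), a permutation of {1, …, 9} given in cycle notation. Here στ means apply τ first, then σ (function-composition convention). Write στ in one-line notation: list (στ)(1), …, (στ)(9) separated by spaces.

4 9 1 5 3 7 2 8 6

Chase each element through τ then σ: 1 → 3 → 4; 2 → 6 → 9; 3 → 1 → 1; 4 → 2 → 5; 5 → 8 → 3; 6 → 7 → 7; 7 → 5 → 2; 8 → 9 → 8; 9 → 4 → 6.
Collecting the images, στ = [4 9 1 5 3 7 2 8 6].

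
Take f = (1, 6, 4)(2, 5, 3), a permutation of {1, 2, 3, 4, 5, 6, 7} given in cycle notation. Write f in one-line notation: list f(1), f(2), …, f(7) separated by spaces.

6 5 2 1 3 4 7

Image by image: 1↦6, 2↦5, 3↦2, 4↦1, 5↦3, 6↦4, 7↦7.
So the one-line form is 6 5 2 1 3 4 7.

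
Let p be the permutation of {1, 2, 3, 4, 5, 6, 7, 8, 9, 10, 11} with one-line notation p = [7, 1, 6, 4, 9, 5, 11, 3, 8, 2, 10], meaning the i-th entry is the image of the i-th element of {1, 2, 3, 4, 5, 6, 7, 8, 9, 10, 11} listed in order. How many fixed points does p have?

The fixed points (elements with p(x) = x) are {4}, so there is 1.

1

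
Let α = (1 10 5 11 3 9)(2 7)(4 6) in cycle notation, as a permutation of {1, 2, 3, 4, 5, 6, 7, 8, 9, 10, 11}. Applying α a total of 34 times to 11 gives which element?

10

11 lies in the 6-cycle (1 10 5 11 3 9).
On a 6-cycle, α^6 is the identity, so α^34 = α^4 there (34 ≡ 4 mod 6).
Advancing 4 steps from 11: 11 → 3 → 9 → 1 → 10.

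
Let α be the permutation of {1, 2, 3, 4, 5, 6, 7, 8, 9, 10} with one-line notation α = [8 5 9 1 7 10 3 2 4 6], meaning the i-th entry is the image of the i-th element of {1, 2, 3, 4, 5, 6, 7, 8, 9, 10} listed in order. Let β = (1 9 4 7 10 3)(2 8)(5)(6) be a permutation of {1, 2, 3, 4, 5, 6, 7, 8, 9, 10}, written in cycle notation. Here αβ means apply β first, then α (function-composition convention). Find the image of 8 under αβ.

β(8) = 2, then α(2) = 5; composing gives (αβ)(8) = 5.

5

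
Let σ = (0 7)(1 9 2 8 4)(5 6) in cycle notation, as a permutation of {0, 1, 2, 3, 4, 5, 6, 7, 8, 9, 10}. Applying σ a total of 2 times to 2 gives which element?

2 lies in the 5-cycle (1 9 2 8 4).
Stepping 2 places around the cycle: 2 → 8 → 4.

4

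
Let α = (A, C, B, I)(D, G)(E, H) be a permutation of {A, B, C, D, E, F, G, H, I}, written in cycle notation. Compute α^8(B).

B

B lies in the 4-cycle (A, C, B, I).
Powers repeat with period 4 on this cycle, and 8 mod 4 = 0, so α^8(B) = α^0(B).
So α^8(B) = B.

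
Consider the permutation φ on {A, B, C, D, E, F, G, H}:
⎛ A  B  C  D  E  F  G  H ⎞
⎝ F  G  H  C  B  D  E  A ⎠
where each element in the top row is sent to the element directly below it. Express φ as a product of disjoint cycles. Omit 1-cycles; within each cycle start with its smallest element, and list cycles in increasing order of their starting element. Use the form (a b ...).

From A: A → F → D → C → H → A, closing the cycle (A F D C H).
Continuing from each remaining unvisited element yields (A F D C H)(B G E).

(A F D C H)(B G E)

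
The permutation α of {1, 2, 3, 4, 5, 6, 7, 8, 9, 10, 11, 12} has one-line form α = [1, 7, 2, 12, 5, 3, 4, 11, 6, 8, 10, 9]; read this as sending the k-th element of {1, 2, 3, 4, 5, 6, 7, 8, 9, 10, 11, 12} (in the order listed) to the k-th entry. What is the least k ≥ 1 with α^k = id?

21

Writing α as disjoint cycles, the cycle lengths are 7, 3, 1, 1.
The order of α is the least common multiple of its cycle lengths: lcm(7, 3) = 21.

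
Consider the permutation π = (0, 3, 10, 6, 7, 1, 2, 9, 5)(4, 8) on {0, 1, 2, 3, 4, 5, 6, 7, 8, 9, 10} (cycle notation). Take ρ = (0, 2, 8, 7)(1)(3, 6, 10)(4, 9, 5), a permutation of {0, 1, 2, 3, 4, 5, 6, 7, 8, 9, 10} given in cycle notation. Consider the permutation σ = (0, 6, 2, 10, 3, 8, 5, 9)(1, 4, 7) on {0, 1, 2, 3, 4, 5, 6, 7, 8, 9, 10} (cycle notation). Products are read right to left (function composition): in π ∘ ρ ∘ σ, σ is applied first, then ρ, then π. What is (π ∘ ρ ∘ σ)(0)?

6

Chase 0: σ(0) = 6; ρ(6) = 10; π(10) = 6. Hence (π ∘ ρ ∘ σ)(0) = 6.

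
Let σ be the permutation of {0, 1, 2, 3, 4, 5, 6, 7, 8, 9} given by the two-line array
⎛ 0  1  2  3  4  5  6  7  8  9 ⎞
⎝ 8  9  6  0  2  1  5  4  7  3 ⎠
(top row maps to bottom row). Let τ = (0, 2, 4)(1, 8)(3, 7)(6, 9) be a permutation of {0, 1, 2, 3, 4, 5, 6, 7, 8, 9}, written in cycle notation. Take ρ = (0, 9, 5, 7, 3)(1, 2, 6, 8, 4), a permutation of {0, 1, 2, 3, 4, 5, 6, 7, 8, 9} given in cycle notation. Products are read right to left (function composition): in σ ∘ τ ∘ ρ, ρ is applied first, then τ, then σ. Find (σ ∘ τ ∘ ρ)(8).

8

Apply the permutations in order: ρ(8) = 4, then τ(4) = 0, then σ(0) = 8. So (σ ∘ τ ∘ ρ)(8) = 8.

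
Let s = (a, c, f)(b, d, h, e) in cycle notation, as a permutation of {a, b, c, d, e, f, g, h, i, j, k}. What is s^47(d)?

b

d lies in the 4-cycle (b, d, h, e).
Powers repeat with period 4 on this cycle, and 47 mod 4 = 3, so s^47(d) = s^3(d).
Stepping 3 places around the cycle: d → h → e → b.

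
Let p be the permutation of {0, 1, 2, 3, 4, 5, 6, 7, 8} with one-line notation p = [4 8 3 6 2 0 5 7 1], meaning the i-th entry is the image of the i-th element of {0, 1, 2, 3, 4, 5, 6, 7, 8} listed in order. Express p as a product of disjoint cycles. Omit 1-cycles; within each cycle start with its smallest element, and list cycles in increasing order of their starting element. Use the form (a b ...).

(0 4 2 3 6 5)(1 8)

Iterating p from 0 gives 0 → 4 → 2 → 3 → 6 → 5 → 0; that is the 6-cycle (0 4 2 3 6 5).
Continuing from each remaining unvisited element yields (0 4 2 3 6 5)(1 8).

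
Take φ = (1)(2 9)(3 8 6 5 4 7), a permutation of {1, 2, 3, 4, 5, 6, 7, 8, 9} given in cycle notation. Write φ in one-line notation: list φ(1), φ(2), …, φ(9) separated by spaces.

Image by image: 1↦1, 2↦9, 3↦8, 4↦7, 5↦4, 6↦5, 7↦3, 8↦6, 9↦2.
Listing these in domain order gives 1 9 8 7 4 5 3 6 2.

1 9 8 7 4 5 3 6 2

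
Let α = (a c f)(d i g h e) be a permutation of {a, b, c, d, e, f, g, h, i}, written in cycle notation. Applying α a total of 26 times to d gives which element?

d lies in the 5-cycle (d i g h e).
Powers repeat with period 5 on this cycle, and 26 mod 5 = 1, so α^26(d) = α^1(d).
Advancing 1 step from d: d → i.

i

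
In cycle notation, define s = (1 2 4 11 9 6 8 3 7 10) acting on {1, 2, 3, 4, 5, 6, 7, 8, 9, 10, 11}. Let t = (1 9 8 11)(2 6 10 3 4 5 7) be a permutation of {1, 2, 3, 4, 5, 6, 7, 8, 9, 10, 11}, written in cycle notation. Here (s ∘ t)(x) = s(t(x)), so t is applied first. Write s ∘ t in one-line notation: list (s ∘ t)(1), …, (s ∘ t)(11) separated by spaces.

6 8 11 5 10 1 4 9 3 7 2

(s ∘ t)(x) = s(t(x)). Computing each image: s(t(1)) = s(9) = 6, s(t(2)) = s(6) = 8, s(t(3)) = s(4) = 11, s(t(4)) = s(5) = 5, s(t(5)) = s(7) = 10, s(t(6)) = s(10) = 1, s(t(7)) = s(2) = 4, s(t(8)) = s(11) = 9, s(t(9)) = s(8) = 3, s(t(10)) = s(3) = 7, s(t(11)) = s(1) = 2.
Hence s ∘ t = [6 8 11 5 10 1 4 9 3 7 2].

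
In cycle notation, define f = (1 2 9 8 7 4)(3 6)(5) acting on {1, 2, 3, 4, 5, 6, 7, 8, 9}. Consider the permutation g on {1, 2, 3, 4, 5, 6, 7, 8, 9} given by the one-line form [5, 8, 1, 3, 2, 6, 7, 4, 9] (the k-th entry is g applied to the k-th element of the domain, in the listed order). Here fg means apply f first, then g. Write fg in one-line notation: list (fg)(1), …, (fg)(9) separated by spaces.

Chase each element through f then g: 1 → 2 → 8; 2 → 9 → 9; 3 → 6 → 6; 4 → 1 → 5; 5 → 5 → 2; 6 → 3 → 1; 7 → 4 → 3; 8 → 7 → 7; 9 → 8 → 4.
So fg in one-line form is 8 9 6 5 2 1 3 7 4.

8 9 6 5 2 1 3 7 4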